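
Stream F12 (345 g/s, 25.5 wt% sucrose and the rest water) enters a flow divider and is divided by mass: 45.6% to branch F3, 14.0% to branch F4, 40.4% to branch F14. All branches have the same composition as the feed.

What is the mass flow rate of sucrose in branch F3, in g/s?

Branch F3 total = 0.456×345 = 157.32 g/s.
sucrose in F3 = 0.255×157.32 = 40.117 g/s.

40.12 g/s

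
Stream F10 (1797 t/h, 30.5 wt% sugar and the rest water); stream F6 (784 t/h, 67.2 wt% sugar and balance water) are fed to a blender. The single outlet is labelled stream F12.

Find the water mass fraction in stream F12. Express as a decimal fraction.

Total flow out = 1797 + 784 = 2581 t/h.
water in = 1797×0.695 + 784×0.328 = 1506.1 t/h.
water mass fraction in F12 = 1506.1/2581 = 0.584.

0.584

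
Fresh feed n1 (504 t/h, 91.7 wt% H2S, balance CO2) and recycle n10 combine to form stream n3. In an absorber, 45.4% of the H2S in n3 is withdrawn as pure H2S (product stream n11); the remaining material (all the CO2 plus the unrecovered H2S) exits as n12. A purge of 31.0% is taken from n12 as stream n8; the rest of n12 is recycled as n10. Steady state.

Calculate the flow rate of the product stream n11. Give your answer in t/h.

336.7 t/h

H2S in n3: m_A = 504×0.917 + (1−0.310)·(1−0.454)·m_A, so m_A = 462.17/0.6233 = 741.53 t/h.
Product n11 = 0.454×741.53 = 336.66 t/h.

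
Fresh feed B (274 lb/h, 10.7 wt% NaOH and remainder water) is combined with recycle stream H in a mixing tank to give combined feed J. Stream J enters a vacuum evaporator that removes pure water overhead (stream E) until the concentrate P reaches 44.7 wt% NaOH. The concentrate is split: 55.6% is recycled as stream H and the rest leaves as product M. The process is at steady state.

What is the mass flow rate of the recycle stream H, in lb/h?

82.13 lb/h

Overall NaOH balance (none leaves overhead): NaOH in fresh feed = NaOH in product, i.e. 274×0.107 = (1−0.556)·P·0.447.
P = 29.318/(0.447×0.444) = 147.72 lb/h.
Recycle H = 0.556×147.72 = 82.133 lb/h.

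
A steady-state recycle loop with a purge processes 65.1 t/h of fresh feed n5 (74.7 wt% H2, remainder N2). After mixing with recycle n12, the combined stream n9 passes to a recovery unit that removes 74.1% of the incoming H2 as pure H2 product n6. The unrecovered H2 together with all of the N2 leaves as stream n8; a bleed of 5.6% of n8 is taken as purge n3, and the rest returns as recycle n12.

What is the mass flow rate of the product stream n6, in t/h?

47.7 t/h

H2 in n9: m_A = 65.1×0.747 + (1−0.056)·(1−0.741)·m_A, so m_A = 48.63/0.7555 = 64.367 t/h.
Product n6 = 0.741×64.367 = 47.696 t/h.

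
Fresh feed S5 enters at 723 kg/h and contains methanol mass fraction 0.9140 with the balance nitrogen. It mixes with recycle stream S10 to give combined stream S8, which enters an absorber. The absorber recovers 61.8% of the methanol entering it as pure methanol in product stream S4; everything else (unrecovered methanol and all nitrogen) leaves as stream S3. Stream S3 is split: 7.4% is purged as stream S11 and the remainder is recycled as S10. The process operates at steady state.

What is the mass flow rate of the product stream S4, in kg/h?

631.9 kg/h

methanol in S8: m_A = 723×0.914 + (1−0.074)·(1−0.618)·m_A, so m_A = 660.82/0.6463 = 1022.5 kg/h.
Product S4 = 0.618×1022.5 = 631.92 kg/h.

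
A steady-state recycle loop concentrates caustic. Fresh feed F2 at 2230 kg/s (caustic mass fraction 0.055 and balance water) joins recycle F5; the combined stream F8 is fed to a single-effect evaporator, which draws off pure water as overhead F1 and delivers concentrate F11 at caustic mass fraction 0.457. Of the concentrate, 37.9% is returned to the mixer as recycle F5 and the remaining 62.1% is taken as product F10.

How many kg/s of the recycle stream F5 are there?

163.8 kg/s

Overall caustic balance (none leaves overhead): caustic in fresh feed = caustic in product, i.e. 2230×0.055 = (1−0.379)·F11·0.457.
F11 = 122.65/(0.457×0.621) = 432.18 kg/s.
Recycle F5 = 0.379×432.18 = 163.79 kg/s.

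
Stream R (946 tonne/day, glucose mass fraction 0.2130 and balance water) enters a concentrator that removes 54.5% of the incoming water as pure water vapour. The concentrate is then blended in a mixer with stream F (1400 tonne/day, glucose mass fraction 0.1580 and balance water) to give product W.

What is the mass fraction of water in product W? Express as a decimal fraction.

0.7821

Vapour removed = 0.545×0.787×946 = 405.75 tonne/day; concentrate = 540.25 tonne/day.
water reaching the mixer = 338.75 (from concentrate) + 1400×0.842 = 1517.5 tonne/day.
Product flow = 540.25 + 1400 = 1940.2 tonne/day; water fraction = 0.7821.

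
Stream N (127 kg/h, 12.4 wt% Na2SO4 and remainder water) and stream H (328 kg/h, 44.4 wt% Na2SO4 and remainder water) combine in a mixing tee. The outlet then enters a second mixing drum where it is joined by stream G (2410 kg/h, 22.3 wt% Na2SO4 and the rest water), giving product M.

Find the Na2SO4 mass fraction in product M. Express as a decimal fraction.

0.244

Overall, product flow = 2865 kg/h.
Na2SO4 in = 127×0.124 + 328×0.444 + 2410×0.223 = 698.81 kg/h.
Na2SO4 fraction in M = 0.244.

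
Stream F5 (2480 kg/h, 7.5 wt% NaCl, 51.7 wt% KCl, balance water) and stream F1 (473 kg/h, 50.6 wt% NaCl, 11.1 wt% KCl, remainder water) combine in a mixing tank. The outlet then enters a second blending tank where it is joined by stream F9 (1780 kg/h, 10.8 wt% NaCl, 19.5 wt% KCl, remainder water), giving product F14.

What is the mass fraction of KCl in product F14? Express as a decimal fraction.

Overall, product flow = 4733 kg/h.
KCl in = 2480×0.517 + 473×0.111 + 1780×0.195 = 1681.8 kg/h.
KCl fraction in F14 = 0.355.

0.355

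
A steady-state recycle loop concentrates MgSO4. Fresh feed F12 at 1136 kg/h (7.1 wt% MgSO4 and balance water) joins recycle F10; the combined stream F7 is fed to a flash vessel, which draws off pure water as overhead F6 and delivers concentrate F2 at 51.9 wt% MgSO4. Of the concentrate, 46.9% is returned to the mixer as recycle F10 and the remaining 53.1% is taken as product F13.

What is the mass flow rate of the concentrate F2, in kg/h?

292.7 kg/h

Overall MgSO4 balance (none leaves overhead): MgSO4 in fresh feed = MgSO4 in product, i.e. 1136×0.071 = (1−0.469)·F2·0.519.
F2 = 80.656/(0.519×0.531) = 292.67 kg/h.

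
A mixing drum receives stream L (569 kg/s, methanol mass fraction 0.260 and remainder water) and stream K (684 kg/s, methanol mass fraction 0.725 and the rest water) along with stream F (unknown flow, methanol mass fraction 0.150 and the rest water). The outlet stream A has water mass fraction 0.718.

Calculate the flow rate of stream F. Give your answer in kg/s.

2201 kg/s

Let F be the unknown flow. Total out = 1253 + F.
water balance: 609.16 + 0.850·F = 0.718·(1253 + F)
(0.850 − 0.718)·F = 0.718×1253 − 609.16 = 290.49
F = 290.49 / 0.132 = 2200.7 kg/s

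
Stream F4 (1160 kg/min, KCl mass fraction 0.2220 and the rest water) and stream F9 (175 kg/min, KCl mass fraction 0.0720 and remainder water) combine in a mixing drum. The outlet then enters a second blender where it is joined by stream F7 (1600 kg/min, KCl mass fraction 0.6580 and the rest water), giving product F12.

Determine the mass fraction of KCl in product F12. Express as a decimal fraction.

0.4507

Overall, product flow = 2935 kg/min.
KCl in = 1160×0.222 + 175×0.072 + 1600×0.658 = 1322.9 kg/min.
KCl fraction in F12 = 0.4507.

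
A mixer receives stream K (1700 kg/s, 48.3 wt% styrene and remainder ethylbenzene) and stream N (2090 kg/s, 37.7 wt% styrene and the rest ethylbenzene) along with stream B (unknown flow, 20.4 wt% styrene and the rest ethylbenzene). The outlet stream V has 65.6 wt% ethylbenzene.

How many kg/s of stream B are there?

2181 kg/s

Let B be the unknown flow. Total out = 3790 + B.
ethylbenzene balance: 2181 + 0.796·B = 0.656·(3790 + B)
(0.796 − 0.656)·B = 0.656×3790 − 2181 = 305.27
B = 305.27 / 0.140 = 2180.5 kg/s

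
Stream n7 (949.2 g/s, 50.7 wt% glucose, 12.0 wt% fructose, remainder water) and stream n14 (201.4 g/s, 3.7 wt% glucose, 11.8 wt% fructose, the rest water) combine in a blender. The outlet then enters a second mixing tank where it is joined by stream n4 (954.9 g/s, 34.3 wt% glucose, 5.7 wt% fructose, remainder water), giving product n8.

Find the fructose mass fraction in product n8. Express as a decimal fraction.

Overall, product flow = 2105.5 g/s.
fructose in = 949.2×0.120 + 201.4×0.118 + 954.9×0.057 = 192.1 g/s.
fructose fraction in n8 = 0.091.

0.091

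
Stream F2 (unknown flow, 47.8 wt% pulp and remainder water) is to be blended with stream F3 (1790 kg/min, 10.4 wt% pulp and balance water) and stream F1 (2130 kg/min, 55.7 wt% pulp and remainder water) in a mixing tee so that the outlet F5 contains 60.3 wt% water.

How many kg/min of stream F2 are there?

Let F2 be the unknown flow. Total out = 3920 + F2.
water balance: 2547.4 + 0.522·F2 = 0.603·(3920 + F2)
(0.522 − 0.603)·F2 = 0.603×3920 − 2547.4 = -183.67
F2 = -183.67 / -0.081 = 2267.5 kg/min

2268 kg/min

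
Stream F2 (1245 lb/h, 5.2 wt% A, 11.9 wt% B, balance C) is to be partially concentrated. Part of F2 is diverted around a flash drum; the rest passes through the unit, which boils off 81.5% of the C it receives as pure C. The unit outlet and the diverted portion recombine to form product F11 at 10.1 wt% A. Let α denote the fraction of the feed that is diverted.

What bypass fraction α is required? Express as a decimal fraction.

0.282

All 1245×0.052 = 64.74 lb/h of A reaches F11, so F11 = 64.74/0.101 = 640.99 lb/h and vapour = 604.01 lb/h.
The evaporator receives (1−α)·1245 of feed at 0.829 C and removes 0.815 of that C:
0.815×0.829×(1−α)×1245 = 604.01
(1−α) = 604.01/841.17 = 0.7181;  α = 0.2819.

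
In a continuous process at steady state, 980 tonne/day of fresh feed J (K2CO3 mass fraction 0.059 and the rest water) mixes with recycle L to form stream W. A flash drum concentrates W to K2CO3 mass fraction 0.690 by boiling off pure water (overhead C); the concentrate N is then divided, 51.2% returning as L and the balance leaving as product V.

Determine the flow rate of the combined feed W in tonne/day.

Overall K2CO3 balance (none leaves overhead): K2CO3 in fresh feed = K2CO3 in product, i.e. 980×0.059 = (1−0.512)·N·0.690.
N = 57.82/(0.690×0.488) = 171.72 tonne/day.
Recycle L = 0.512×171.72 = 87.918 tonne/day.
Combined feed W = 980 + 87.918 = 1067.9 tonne/day.

1068 tonne/day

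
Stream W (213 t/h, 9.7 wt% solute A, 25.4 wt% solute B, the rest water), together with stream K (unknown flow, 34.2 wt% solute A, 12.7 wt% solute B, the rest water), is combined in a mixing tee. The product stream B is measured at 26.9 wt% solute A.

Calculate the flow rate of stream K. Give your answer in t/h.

Let K be the unknown flow. Total out = 213 + K.
solute A balance: 20.661 + 0.342·K = 0.269·(213 + K)
(0.342 − 0.269)·K = 0.269×213 − 20.661 = 36.636
K = 36.636 / 0.073 = 501.86 t/h

501.9 t/h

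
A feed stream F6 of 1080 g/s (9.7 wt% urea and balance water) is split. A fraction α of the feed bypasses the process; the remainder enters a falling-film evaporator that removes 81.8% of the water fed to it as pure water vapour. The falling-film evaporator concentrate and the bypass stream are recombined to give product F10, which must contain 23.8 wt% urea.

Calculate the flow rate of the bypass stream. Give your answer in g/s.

213.8 g/s

All 1080×0.097 = 104.76 g/s of urea reaches F10, so F10 = 104.76/0.238 = 440.17 g/s and vapour = 639.83 g/s.
The evaporator receives (1−α)·1080 of feed at 0.903 water and removes 0.818 of that water:
0.818×0.903×(1−α)×1080 = 639.83
(1−α) = 639.83/797.75 = 0.8020;  α = 0.1980.
Bypass flow = 0.1980×1080 = 213.79 g/s.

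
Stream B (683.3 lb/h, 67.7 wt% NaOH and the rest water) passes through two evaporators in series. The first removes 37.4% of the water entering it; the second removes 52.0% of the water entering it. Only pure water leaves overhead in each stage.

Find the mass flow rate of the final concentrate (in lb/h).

water in feed = 683.3×0.323 = 220.71 lb/h.
After stage 1: water left = (1−0.374)×220.71 = 138.16; stream total = 600.76 lb/h.
After stage 2: water left = (1−0.520)×138.16 = 66.318; final concentrate = 528.91 lb/h.

528.9 lb/h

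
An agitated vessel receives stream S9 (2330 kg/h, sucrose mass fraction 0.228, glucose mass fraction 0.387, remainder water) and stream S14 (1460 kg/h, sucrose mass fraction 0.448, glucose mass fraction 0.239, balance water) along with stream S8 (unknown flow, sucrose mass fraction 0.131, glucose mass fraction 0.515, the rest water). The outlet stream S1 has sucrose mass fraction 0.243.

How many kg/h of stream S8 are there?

Let S8 be the unknown flow. Total out = 3790 + S8.
sucrose balance: 1185.3 + 0.131·S8 = 0.243·(3790 + S8)
(0.131 − 0.243)·S8 = 0.243×3790 − 1185.3 = -264.35
S8 = -264.35 / -0.112 = 2360.3 kg/h

2360 kg/h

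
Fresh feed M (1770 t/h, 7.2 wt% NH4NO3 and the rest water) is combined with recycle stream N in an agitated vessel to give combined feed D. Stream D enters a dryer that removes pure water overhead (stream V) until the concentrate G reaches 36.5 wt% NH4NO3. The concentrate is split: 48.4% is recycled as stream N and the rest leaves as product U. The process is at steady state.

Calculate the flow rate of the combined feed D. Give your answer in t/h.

2097 t/h

Overall NH4NO3 balance (none leaves overhead): NH4NO3 in fresh feed = NH4NO3 in product, i.e. 1770×0.072 = (1−0.484)·G·0.365.
G = 127.44/(0.365×0.516) = 676.65 t/h.
Recycle N = 0.484×676.65 = 327.5 t/h.
Combined feed D = 1770 + 327.5 = 2097.5 t/h.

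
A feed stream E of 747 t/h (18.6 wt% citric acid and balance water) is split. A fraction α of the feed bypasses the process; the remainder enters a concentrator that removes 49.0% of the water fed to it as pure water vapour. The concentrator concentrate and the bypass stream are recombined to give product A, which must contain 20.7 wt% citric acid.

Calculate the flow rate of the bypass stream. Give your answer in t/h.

All 747×0.186 = 138.94 t/h of citric acid reaches A, so A = 138.94/0.207 = 671.22 t/h and vapour = 75.783 t/h.
The evaporator receives (1−α)·747 of feed at 0.814 water and removes 0.490 of that water:
0.490×0.814×(1−α)×747 = 75.783
(1−α) = 75.783/297.95 = 0.2543;  α = 0.7457.
Bypass flow = 0.7457×747 = 557 t/h.

557 t/h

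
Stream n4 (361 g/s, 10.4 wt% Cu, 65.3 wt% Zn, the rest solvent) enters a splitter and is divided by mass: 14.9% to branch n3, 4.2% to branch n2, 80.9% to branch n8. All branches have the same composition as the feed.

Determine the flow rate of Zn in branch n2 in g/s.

Branch n2 total = 0.042×361 = 15.162 g/s.
Zn in n2 = 0.653×15.162 = 9.9008 g/s.

9.901 g/s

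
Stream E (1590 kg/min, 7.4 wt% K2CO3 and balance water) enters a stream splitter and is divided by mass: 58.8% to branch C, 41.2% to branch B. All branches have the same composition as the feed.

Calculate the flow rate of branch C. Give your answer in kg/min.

Branch C flow = 0.588×1590 = 934.92 kg/min.

934.9 kg/min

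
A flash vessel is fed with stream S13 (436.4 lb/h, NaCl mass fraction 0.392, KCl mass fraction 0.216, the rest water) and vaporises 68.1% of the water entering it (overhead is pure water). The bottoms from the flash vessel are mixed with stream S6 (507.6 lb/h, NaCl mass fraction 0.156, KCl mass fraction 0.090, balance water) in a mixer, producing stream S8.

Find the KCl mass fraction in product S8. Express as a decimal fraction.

Vapour removed = 0.681×0.392×436.4 = 116.5 lb/h; concentrate = 319.9 lb/h.
KCl reaching the mixer = 94.262 (from concentrate) + 507.6×0.090 = 139.95 lb/h.
Product flow = 319.9 + 507.6 = 827.5 lb/h; KCl fraction = 0.169.

0.169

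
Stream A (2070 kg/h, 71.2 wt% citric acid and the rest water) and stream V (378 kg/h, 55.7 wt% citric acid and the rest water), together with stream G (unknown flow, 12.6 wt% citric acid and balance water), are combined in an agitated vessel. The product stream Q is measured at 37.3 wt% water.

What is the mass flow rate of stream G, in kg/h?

298.4 kg/h

Let G be the unknown flow. Total out = 2448 + G.
water balance: 763.61 + 0.874·G = 0.373·(2448 + G)
(0.874 − 0.373)·G = 0.373×2448 − 763.61 = 149.49
G = 149.49 / 0.501 = 298.38 kg/h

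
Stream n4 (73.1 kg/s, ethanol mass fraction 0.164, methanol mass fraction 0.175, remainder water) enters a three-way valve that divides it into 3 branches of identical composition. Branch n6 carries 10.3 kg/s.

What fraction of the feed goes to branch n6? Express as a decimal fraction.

Fraction to n6 = 10.3/73.1 = 0.1409.

0.141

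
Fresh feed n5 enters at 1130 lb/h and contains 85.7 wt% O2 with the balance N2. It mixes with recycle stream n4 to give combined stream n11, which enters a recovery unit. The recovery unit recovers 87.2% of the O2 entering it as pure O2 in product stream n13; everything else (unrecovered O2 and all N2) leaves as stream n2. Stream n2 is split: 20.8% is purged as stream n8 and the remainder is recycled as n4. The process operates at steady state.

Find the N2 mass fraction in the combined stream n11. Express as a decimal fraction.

N2 enters only via n5 and leaves only via the purge: 1130×0.143 = 0.208×(N2 in n2), and the recovery unit passes all N2, so N2 in n11 = N2 in n2 = 776.87 lb/h.
O2 in n11: m_A = 1130×0.857 + (1−0.208)·(1−0.872)·m_A, so m_A = 968.41/0.8986 = 1077.7 lb/h.
n11 = 1077.7 + 776.87 = 1854.5 lb/h.
N2 fraction in n11 = 776.87/1854.5 = 0.419.

0.419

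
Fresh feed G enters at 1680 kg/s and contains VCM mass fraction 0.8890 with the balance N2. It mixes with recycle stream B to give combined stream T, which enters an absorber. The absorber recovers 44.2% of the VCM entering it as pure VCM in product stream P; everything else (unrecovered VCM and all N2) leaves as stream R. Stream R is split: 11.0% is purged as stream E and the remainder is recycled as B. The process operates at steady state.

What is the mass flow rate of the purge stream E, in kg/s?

N2 enters only via G and leaves only via the purge: 1680×0.111 = 0.110×(N2 in R), and the absorber passes all N2, so N2 in T = N2 in R = 1695.3 kg/s.
VCM in T: m_A = 1680×0.889 + (1−0.110)·(1−0.442)·m_A, so m_A = 1493.5/0.5034 = 2967 kg/s.
R = (1−0.442)×2967 + 1695.3 = 3350.8 kg/s.
Purge E = 0.110×3350.8 = 368.59 kg/s.

368.6 kg/s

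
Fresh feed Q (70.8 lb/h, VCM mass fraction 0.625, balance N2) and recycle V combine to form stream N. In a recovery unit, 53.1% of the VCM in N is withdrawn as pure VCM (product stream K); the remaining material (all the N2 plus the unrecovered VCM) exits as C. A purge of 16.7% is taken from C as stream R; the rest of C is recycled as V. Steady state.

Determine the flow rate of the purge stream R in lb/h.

N2 enters only via Q and leaves only via the purge: 70.8×0.375 = 0.167×(N2 in C), and the recovery unit passes all N2, so N2 in N = N2 in C = 158.98 lb/h.
VCM in N: m_A = 70.8×0.625 + (1−0.167)·(1−0.531)·m_A, so m_A = 44.25/0.6093 = 72.622 lb/h.
C = (1−0.531)×72.622 + 158.98 = 193.04 lb/h.
Purge R = 0.167×193.04 = 32.238 lb/h.

32.24 lb/h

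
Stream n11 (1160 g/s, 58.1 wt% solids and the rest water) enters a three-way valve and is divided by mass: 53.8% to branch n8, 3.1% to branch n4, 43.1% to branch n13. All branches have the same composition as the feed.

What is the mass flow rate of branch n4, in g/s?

Branch n4 flow = 0.031×1160 = 35.96 g/s.

35.96 g/s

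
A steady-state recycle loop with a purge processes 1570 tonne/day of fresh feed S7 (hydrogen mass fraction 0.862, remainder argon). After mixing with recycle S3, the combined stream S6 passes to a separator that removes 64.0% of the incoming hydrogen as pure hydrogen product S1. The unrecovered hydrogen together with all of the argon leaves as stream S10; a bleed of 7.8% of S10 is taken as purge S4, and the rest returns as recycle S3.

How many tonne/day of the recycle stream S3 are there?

argon enters only via S7 and leaves only via the purge: 1570×0.138 = 0.078×(argon in S10), and the separator passes all argon, so argon in S6 = argon in S10 = 2777.7 tonne/day.
hydrogen in S6: m_A = 1570×0.862 + (1−0.078)·(1−0.640)·m_A, so m_A = 1353.3/0.6681 = 2025.7 tonne/day.
S10 = (1−0.640)×2025.7 + 2777.7 = 3506.9 tonne/day.
Recycle S3 = (1−0.078)×3506.9 = 3233.4 tonne/day.

3233 tonne/day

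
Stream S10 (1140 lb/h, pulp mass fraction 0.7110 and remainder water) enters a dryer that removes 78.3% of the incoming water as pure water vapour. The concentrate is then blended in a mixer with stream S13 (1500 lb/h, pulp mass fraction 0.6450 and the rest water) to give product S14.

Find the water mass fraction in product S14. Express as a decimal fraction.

0.2536

Vapour removed = 0.783×0.289×1140 = 257.97 lb/h; concentrate = 882.03 lb/h.
water reaching the mixer = 71.493 (from concentrate) + 1500×0.355 = 603.99 lb/h.
Product flow = 882.03 + 1500 = 2382 lb/h; water fraction = 0.2536.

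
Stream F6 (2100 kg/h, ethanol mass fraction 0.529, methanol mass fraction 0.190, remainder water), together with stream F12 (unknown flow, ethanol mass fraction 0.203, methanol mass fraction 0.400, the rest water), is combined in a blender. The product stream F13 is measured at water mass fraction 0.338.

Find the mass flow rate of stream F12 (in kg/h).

Let F12 be the unknown flow. Total out = 2100 + F12.
water balance: 590.1 + 0.397·F12 = 0.338·(2100 + F12)
(0.397 − 0.338)·F12 = 0.338×2100 − 590.1 = 119.7
F12 = 119.7 / 0.059 = 2028.8 kg/h

2029 kg/h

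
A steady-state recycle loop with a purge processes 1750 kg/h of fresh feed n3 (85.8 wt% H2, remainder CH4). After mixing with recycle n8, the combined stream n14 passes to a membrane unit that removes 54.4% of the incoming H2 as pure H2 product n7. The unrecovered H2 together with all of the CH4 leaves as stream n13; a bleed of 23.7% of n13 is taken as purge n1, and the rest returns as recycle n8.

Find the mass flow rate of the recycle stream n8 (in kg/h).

1601 kg/h

CH4 enters only via n3 and leaves only via the purge: 1750×0.142 = 0.237×(CH4 in n13), and the membrane unit passes all CH4, so CH4 in n14 = CH4 in n13 = 1048.5 kg/h.
H2 in n14: m_A = 1750×0.858 + (1−0.237)·(1−0.544)·m_A, so m_A = 1501.5/0.6521 = 2302.7 kg/h.
n13 = (1−0.544)×2302.7 + 1048.5 = 2098.5 kg/h.
Recycle n8 = (1−0.237)×2098.5 = 1601.2 kg/h.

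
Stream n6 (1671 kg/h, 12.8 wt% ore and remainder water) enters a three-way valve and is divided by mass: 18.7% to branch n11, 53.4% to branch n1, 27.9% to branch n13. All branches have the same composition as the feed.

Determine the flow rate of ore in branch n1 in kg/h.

Branch n1 total = 0.534×1671 = 892.31 kg/h.
ore in n1 = 0.128×892.31 = 114.22 kg/h.

114.2 kg/h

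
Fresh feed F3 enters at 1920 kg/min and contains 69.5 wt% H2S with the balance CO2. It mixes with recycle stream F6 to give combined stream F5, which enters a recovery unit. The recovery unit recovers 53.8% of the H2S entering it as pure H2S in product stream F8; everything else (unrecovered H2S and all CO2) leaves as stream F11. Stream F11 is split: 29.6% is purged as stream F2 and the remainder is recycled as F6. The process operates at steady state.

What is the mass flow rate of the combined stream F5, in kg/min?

3956 kg/min

CO2 enters only via F3 and leaves only via the purge: 1920×0.305 = 0.296×(CO2 in F11), and the recovery unit passes all CO2, so CO2 in F5 = CO2 in F11 = 1978.4 kg/min.
H2S in F5: m_A = 1920×0.695 + (1−0.296)·(1−0.538)·m_A, so m_A = 1334.4/0.6748 = 1977.6 kg/min.
F5 = 1977.6 + 1978.4 = 3956 kg/min.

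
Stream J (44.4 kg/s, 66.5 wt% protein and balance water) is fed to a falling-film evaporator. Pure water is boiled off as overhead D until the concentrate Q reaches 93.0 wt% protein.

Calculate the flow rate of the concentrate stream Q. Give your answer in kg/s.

31.75 kg/s

protein is conserved: 44.4×0.665 = 29.526 kg/s all reports to the concentrate.
Concentrate = 29.526/(target fraction) = 31.748 kg/s.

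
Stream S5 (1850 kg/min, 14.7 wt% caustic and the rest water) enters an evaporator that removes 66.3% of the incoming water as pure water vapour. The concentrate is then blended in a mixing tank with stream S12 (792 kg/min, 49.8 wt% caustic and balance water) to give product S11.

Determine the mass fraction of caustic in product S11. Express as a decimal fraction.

0.418

Vapour removed = 0.663×0.853×1850 = 1046.2 kg/min; concentrate = 803.75 kg/min.
caustic reaching the mixer = 271.95 (from concentrate) + 792×0.498 = 666.37 kg/min.
Product flow = 803.75 + 792 = 1595.8 kg/min; caustic fraction = 0.418.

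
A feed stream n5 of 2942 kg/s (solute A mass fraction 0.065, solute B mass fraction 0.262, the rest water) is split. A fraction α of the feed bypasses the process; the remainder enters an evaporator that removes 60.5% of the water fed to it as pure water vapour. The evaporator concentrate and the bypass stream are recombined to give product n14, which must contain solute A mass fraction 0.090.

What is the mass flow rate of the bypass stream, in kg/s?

934.9 kg/s

All 2942×0.065 = 191.23 kg/s of solute A reaches n14, so n14 = 191.23/0.090 = 2124.8 kg/s and vapour = 817.22 kg/s.
The evaporator receives (1−α)·2942 of feed at 0.673 water and removes 0.605 of that water:
0.605×0.673×(1−α)×2942 = 817.22
(1−α) = 817.22/1197.9 = 0.6822;  α = 0.3178.
Bypass flow = 0.3178×2942 = 934.9 kg/s.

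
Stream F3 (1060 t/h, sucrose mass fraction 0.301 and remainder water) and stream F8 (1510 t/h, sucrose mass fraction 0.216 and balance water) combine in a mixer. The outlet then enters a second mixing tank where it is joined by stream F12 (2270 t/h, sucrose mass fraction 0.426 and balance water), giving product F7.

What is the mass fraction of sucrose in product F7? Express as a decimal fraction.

0.333

Overall, product flow = 4840 t/h.
sucrose in = 1060×0.301 + 1510×0.216 + 2270×0.426 = 1612.2 t/h.
sucrose fraction in F7 = 0.333.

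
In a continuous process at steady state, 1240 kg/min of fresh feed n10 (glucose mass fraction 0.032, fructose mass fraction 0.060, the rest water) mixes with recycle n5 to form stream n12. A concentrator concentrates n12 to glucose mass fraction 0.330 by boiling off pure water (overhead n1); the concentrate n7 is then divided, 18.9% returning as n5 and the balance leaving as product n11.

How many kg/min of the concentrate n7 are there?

Overall glucose balance (none leaves overhead): glucose in fresh feed = glucose in product, i.e. 1240×0.032 = (1−0.189)·n7·0.330.
n7 = 39.68/(0.330×0.811) = 148.26 kg/min.

148.3 kg/min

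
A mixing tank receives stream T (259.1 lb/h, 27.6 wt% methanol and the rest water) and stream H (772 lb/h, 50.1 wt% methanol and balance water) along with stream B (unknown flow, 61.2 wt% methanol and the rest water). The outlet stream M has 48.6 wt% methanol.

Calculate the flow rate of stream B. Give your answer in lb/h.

Let B be the unknown flow. Total out = 1031.1 + B.
methanol balance: 458.28 + 0.612·B = 0.486·(1031.1 + B)
(0.612 − 0.486)·B = 0.486×1031.1 − 458.28 = 42.831
B = 42.831 / 0.126 = 339.93 lb/h

339.9 lb/h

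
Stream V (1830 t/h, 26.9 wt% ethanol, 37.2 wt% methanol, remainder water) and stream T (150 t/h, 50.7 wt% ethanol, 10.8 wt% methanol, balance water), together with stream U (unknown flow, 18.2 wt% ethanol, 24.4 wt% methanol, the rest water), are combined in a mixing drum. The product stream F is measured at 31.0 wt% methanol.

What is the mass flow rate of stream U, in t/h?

Let U be the unknown flow. Total out = 1980 + U.
methanol balance: 696.96 + 0.244·U = 0.310·(1980 + U)
(0.244 − 0.310)·U = 0.310×1980 − 696.96 = -83.16
U = -83.16 / -0.066 = 1260 t/h

1260 t/h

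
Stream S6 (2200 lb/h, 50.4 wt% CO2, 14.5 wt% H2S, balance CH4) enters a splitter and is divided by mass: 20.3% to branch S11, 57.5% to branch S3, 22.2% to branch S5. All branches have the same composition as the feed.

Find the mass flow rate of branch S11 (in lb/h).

446.6 lb/h

Branch S11 flow = 0.203×2200 = 446.6 lb/h.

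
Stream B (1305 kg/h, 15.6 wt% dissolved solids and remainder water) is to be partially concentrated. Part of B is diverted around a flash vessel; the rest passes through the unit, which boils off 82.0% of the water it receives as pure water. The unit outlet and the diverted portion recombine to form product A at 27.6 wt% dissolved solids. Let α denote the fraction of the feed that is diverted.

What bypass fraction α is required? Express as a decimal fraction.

All 1305×0.156 = 203.58 kg/h of dissolved solids reaches A, so A = 203.58/0.276 = 737.61 kg/h and vapour = 567.39 kg/h.
The evaporator receives (1−α)·1305 of feed at 0.844 water and removes 0.820 of that water:
0.820×0.844×(1−α)×1305 = 567.39
(1−α) = 567.39/903.16 = 0.6282;  α = 0.3718.

0.372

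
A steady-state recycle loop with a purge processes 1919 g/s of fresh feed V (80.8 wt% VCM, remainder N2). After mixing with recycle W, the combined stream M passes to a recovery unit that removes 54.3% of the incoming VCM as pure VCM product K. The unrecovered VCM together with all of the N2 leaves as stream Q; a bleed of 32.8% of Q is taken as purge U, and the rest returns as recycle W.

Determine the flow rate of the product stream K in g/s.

VCM in M: m_A = 1919×0.808 + (1−0.328)·(1−0.543)·m_A, so m_A = 1550.6/0.6929 = 2237.8 g/s.
Product K = 0.543×2237.8 = 1215.1 g/s.

1215 g/s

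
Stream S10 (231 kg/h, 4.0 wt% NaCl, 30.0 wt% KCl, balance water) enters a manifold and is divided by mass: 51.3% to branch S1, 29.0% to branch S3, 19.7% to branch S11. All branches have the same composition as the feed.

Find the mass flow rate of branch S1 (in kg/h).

118.5 kg/h

Branch S1 flow = 0.513×231 = 118.5 kg/h.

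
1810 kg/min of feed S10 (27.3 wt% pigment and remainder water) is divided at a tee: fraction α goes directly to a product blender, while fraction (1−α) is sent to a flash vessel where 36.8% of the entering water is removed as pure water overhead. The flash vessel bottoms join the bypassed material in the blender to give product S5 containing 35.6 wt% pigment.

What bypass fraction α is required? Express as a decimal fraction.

0.129

All 1810×0.273 = 494.13 kg/min of pigment reaches S5, so S5 = 494.13/0.356 = 1388 kg/min and vapour = 421.99 kg/min.
The evaporator receives (1−α)·1810 of feed at 0.727 water and removes 0.368 of that water:
0.368×0.727×(1−α)×1810 = 421.99
(1−α) = 421.99/484.24 = 0.8715;  α = 0.1285.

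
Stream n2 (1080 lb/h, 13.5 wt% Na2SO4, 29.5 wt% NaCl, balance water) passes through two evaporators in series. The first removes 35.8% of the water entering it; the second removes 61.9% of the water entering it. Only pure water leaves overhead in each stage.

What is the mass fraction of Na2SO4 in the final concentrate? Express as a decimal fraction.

0.237

water in feed = 1080×0.570 = 615.6 lb/h.
After stage 1: water left = (1−0.358)×615.6 = 395.22; stream total = 859.62 lb/h.
After stage 2: water left = (1−0.619)×395.22 = 150.58; final concentrate = 614.98 lb/h.
Na2SO4 fraction = 145.8/614.98 = 0.237.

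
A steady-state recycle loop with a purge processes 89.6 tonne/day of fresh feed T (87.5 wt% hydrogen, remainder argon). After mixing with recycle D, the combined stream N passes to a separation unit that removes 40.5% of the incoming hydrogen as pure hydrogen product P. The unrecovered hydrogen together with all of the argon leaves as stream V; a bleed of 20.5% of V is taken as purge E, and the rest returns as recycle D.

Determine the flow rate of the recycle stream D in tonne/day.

argon enters only via T and leaves only via the purge: 89.6×0.125 = 0.205×(argon in V), and the separation unit passes all argon, so argon in N = argon in V = 54.634 tonne/day.
hydrogen in N: m_A = 89.6×0.875 + (1−0.205)·(1−0.405)·m_A, so m_A = 78.4/0.5270 = 148.77 tonne/day.
V = (1−0.405)×148.77 + 54.634 = 143.15 tonne/day.
Recycle D = (1−0.205)×143.15 = 113.81 tonne/day.

113.8 tonne/day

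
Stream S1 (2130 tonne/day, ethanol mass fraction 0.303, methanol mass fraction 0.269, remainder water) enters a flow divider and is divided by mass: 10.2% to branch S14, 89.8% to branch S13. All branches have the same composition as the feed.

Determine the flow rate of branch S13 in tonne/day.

Branch S13 flow = 0.898×2130 = 1912.7 tonne/day.

1913 tonne/day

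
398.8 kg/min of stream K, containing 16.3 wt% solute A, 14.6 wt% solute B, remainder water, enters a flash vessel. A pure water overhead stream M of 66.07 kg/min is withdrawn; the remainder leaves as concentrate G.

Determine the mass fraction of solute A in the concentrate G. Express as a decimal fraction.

solute A is not removed: 398.8×0.163 = 65.004 kg/min of solute A enters G.
Concentrate = 398.8 − 66.07 = 332.73 kg/min.
Mass fraction = 65.004/332.73 = 0.195.

0.195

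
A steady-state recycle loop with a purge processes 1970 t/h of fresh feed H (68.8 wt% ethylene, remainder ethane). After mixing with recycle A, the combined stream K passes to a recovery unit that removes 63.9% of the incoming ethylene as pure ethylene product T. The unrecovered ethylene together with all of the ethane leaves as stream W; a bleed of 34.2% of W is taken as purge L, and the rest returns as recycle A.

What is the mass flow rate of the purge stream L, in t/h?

ethane enters only via H and leaves only via the purge: 1970×0.312 = 0.342×(ethane in W), and the recovery unit passes all ethane, so ethane in K = ethane in W = 1797.2 t/h.
ethylene in K: m_A = 1970×0.688 + (1−0.342)·(1−0.639)·m_A, so m_A = 1355.4/0.7625 = 1777.6 t/h.
W = (1−0.639)×1777.6 + 1797.2 = 2438.9 t/h.
Purge L = 0.342×2438.9 = 834.11 t/h.

834.1 t/h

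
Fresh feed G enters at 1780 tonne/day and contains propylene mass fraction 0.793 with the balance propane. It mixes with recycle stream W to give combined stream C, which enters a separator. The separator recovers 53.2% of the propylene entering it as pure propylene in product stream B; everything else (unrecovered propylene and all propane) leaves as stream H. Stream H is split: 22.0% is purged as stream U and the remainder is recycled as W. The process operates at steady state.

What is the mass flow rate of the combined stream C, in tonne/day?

propane enters only via G and leaves only via the purge: 1780×0.207 = 0.220×(propane in H), and the separator passes all propane, so propane in C = propane in H = 1674.8 tonne/day.
propylene in C: m_A = 1780×0.793 + (1−0.220)·(1−0.532)·m_A, so m_A = 1411.5/0.6350 = 2223 tonne/day.
C = 2223 + 1674.8 = 3897.9 tonne/day.

3898 tonne/day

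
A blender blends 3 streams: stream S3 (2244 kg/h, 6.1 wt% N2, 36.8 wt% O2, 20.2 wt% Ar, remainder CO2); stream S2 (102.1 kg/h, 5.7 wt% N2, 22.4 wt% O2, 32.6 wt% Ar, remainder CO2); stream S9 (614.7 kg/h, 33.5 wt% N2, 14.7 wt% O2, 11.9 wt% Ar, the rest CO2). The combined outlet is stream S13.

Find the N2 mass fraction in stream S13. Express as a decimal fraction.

0.1177

Total flow out = 2244 + 102.1 + 614.7 = 2960.8 kg/h.
N2 in = 2244×0.061 + 102.1×0.057 + 614.7×0.335 = 348.63 kg/h.
N2 mass fraction in S13 = 348.63/2960.8 = 0.1177.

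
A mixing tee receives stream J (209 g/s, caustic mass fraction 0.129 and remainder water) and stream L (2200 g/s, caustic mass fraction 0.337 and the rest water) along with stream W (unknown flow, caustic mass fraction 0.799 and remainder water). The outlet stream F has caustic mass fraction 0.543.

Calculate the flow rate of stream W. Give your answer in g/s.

2108 g/s

Let W be the unknown flow. Total out = 2409 + W.
caustic balance: 768.36 + 0.799·W = 0.543·(2409 + W)
(0.799 − 0.543)·W = 0.543×2409 − 768.36 = 539.73
W = 539.73 / 0.256 = 2108.3 g/s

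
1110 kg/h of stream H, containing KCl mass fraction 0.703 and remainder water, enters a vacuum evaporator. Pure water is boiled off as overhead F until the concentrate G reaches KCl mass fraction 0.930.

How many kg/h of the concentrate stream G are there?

839.1 kg/h

KCl is conserved: 1110×0.703 = 780.33 kg/h all reports to the concentrate.
Concentrate = 780.33/(target fraction) = 839.06 kg/h.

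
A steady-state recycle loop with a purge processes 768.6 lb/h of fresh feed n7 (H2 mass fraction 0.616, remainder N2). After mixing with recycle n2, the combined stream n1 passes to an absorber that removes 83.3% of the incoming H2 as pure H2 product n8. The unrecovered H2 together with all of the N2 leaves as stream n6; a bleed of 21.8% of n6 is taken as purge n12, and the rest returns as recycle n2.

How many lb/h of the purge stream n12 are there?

315 lb/h

N2 enters only via n7 and leaves only via the purge: 768.6×0.384 = 0.218×(N2 in n6), and the absorber passes all N2, so N2 in n1 = N2 in n6 = 1353.9 lb/h.
H2 in n1: m_A = 768.6×0.616 + (1−0.218)·(1−0.833)·m_A, so m_A = 473.46/0.8694 = 544.58 lb/h.
n6 = (1−0.833)×544.58 + 1353.9 = 1444.8 lb/h.
Purge n12 = 0.218×1444.8 = 314.97 lb/h.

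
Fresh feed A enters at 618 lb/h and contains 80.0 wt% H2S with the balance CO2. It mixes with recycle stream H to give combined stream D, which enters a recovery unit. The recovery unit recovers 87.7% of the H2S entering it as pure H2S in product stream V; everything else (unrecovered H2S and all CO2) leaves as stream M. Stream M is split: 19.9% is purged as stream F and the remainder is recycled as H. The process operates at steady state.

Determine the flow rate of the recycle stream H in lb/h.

CO2 enters only via A and leaves only via the purge: 618×0.200 = 0.199×(CO2 in M), and the recovery unit passes all CO2, so CO2 in D = CO2 in M = 621.11 lb/h.
H2S in D: m_A = 618×0.800 + (1−0.199)·(1−0.877)·m_A, so m_A = 494.4/0.9015 = 548.43 lb/h.
M = (1−0.877)×548.43 + 621.11 = 688.56 lb/h.
Recycle H = (1−0.199)×688.56 = 551.54 lb/h.

551.5 lb/h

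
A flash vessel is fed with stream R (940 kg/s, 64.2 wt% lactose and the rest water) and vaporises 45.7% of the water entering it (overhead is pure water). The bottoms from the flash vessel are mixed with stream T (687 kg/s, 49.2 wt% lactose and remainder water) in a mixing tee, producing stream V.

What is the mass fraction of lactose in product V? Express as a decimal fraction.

Vapour removed = 0.457×0.358×940 = 153.79 kg/s; concentrate = 786.21 kg/s.
lactose reaching the mixer = 603.48 (from concentrate) + 687×0.492 = 941.48 kg/s.
Product flow = 786.21 + 687 = 1473.2 kg/s; lactose fraction = 0.6391.

0.6391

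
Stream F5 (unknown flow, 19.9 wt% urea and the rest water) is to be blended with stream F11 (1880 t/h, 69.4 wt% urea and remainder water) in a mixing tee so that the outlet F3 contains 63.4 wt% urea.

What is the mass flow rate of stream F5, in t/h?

Let F5 be the unknown flow. Total out = 1880 + F5.
urea balance: 1304.7 + 0.199·F5 = 0.634·(1880 + F5)
(0.199 − 0.634)·F5 = 0.634×1880 − 1304.7 = -112.8
F5 = -112.8 / -0.435 = 259.31 t/h

259.3 t/h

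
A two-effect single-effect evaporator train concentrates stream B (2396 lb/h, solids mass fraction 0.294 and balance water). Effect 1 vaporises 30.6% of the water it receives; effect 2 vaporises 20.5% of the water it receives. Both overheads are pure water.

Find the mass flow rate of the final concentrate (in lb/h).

water in feed = 2396×0.706 = 1691.6 lb/h.
After stage 1: water left = (1−0.306)×1691.6 = 1174; stream total = 1878.4 lb/h.
After stage 2: water left = (1−0.205)×1174 = 933.29; final concentrate = 1637.7 lb/h.

1638 lb/h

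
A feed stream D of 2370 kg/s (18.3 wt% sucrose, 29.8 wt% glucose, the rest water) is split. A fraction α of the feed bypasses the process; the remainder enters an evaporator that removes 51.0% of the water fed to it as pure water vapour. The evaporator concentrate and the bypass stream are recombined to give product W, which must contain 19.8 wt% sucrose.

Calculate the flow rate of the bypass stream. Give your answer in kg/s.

All 2370×0.183 = 433.71 kg/s of sucrose reaches W, so W = 433.71/0.198 = 2190.5 kg/s and vapour = 179.55 kg/s.
The evaporator receives (1−α)·2370 of feed at 0.519 water and removes 0.510 of that water:
0.510×0.519×(1−α)×2370 = 179.55
(1−α) = 179.55/627.32 = 0.2862;  α = 0.7138.
Bypass flow = 0.7138×2370 = 1691.7 kg/s.

1692 kg/s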